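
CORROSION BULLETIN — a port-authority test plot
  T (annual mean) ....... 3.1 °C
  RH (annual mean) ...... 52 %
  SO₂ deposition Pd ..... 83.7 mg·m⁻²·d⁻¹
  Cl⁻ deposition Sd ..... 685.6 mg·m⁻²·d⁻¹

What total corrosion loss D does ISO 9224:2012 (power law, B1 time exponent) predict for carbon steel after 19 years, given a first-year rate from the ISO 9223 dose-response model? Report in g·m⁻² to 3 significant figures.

carbon steel: f(T) = +0.150·(T−10) [T≤10 °C] = -1.0350
  sulphur-dioxide contribution → 17.78 μm/a
  chloride contribution → 36.82 μm/a
  ⇒ r_corr(carbon steel) = 54.6 μm/a
Long-term exponent b (ISO 9224 Table 2, B1) = 0.523
  D(19) = 54.6 × 19^0.523 = 54.6 × 4.664 = 254.7 μm
  Mass loss = 254.7 μm × 7.85 g/cm³ = 1999 g·m⁻²

D(19) = 2.00e+03 g·m⁻²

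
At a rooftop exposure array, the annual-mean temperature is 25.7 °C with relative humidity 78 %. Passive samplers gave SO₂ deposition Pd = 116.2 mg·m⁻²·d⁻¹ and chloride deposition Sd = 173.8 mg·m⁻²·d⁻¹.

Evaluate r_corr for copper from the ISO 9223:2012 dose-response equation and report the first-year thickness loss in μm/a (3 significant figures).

copper: temperature factor f = -0.080·(15.7) = -1.2560
  sulphur-dioxide contribution → 0.5181 μm/a
  chloride contribution → 2.41 μm/a
  ⇒ r_corr(copper) = 2.928 μm/a

r_corr = 2.93 μm/a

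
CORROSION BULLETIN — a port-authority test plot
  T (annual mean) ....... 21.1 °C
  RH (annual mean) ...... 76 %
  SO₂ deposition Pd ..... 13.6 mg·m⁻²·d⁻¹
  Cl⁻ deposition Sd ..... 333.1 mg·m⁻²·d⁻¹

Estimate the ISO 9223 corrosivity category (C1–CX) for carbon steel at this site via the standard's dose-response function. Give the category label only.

C5

carbon steel: temperature factor f = -0.054·(11.1) = -0.5994
  Pd branch = 1.77·Pd^0.52·e^(0.02·RH+f) = 17.27 μm/a
  Cl⁻ term: 0.102·333.1^0.62·exp(0.033·76+0.04·21.1) = 106.7
  r_corr = 17.27 + 106.7 = 124 μm/a
ISO 9223 Table 2 (carbon steel): 80 < 124 ≤ 200 μm/a ⇒ C5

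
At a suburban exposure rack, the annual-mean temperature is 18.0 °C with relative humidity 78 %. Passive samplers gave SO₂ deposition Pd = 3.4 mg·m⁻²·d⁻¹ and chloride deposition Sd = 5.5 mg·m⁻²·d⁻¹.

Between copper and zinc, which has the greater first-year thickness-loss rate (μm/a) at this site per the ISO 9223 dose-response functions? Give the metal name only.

copper: f(T) = -0.080·(T−10) [T>10 °C] = -0.6400
  Pd branch = 0.0053·Pd^0.26·e^(0.059·RH+f) = 0.3829 μm/a
  Cl⁻ term: 0.01025·5.5^0.27·exp(0.036·78+0.049·18.0) = 0.6504
  sum: 0.3829 + 0.6504 → r_corr = 1.033 μm/a
zinc: temperature factor f = -0.071·(8.0) = -0.5680
  SO₂ term: 0.0129·3.4^0.44·exp(0.046·78-0.5680) = 0.4529
  Sd branch = 0.0175·Sd^0.57·e^(0.008·RH+0.085·T) = 0.3986 μm/a
  r_corr = 0.4529 + 0.3986 = 0.8515 μm/a
Ordering by μm/a: copper (1.03) > zinc (0.851)

copper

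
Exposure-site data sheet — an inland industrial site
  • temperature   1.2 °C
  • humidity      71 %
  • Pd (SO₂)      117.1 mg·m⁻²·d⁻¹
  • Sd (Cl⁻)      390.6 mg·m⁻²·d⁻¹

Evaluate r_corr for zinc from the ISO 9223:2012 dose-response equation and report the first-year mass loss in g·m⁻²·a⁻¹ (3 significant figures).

r_corr = 21.4 g·m⁻²·a⁻¹

zinc: f(T) = +0.038·(T−10) [T≤10 °C] = -0.3344
  SO₂ term: 0.0129·117.1^0.44·exp(0.046·71-0.3344) = 1.968
  Sd branch = 0.0175·Sd^0.57·e^(0.008·RH+0.085·T) = 1.026 μm/a
  sum: 1.968 + 1.026 → r_corr = 2.994 μm/a
Convert to mass loss: 2.994 μm/a × 7.14 g/cm³ = 21.38 g·m⁻²·a⁻¹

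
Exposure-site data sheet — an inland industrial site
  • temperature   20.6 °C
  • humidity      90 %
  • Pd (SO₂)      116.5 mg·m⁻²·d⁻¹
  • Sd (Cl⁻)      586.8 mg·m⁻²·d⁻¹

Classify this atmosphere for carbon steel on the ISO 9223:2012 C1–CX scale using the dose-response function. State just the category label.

CX

carbon steel: temperature factor f = -0.054·(10.6) = -0.5724
  Pd branch = 1.77·Pd^0.52·e^(0.02·RH+f) = 71.71 μm/a
  Sd branch = 0.102·Sd^0.62·e^(0.033·RH+0.04·T) = 235.9 μm/a
  sum: 71.71 + 235.9 → r_corr = 307.6 μm/a
Category bounds: 200…700 μm/a bracket r_corr ⇒ CX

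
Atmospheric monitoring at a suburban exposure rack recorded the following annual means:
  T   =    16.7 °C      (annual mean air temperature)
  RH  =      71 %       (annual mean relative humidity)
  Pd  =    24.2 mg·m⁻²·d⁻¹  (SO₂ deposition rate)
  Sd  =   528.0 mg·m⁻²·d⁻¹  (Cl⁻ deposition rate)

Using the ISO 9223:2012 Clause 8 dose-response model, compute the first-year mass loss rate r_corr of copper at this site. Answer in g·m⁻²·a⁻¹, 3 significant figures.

copper: f(T) = -0.080·(T−10) [T>10 °C] = -0.5360
  SO₂ term: 0.0053·24.2^0.26·exp(0.059·71-0.5360) = 0.4683
  Sd branch = 0.01025·Sd^0.27·e^(0.036·RH+0.049·T) = 1.627 μm/a
  r_corr = 0.4683 + 1.627 = 2.095 μm/a
Convert to mass loss: 2.095 μm/a × 8.96 g/cm³ = 18.77 g·m⁻²·a⁻¹

r_corr = 18.8 g·m⁻²·a⁻¹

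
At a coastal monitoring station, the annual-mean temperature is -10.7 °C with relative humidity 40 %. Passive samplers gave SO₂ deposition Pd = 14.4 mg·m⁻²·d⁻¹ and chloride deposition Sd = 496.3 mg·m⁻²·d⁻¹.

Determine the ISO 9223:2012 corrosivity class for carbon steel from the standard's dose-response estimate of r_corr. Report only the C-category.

carbon steel: f(T) = +0.150·(T−10) [T≤10 °C] = -3.1050
  SO₂ term: 1.77·14.4^0.52·exp(0.02·40-3.1050) = 0.7068
  Cl⁻ term: 0.102·496.3^0.62·exp(0.033·40+0.04·-10.7) = 11.68
  sum: 0.7068 + 11.68 → r_corr = 12.38 μm/a
12.4 μm/a falls in (1.3, 25] for carbon steel → category C2

C2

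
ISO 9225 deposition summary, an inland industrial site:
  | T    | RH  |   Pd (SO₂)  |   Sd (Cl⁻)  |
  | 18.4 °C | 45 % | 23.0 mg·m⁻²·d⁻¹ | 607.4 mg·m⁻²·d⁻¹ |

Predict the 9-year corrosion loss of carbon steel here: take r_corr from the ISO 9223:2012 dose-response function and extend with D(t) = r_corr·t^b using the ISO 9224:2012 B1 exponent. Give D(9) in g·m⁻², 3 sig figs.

carbon steel: T>10 °C ⇒ hinge -0.054·(18.4−10) = -0.4536
  sulphur-dioxide contribution → 14.12 μm/a
  chloride contribution → 49.99 μm/a
  ⇒ r_corr(carbon steel) = 64.12 μm/a
Power-law: D(9) = r_corr · 9^0.523
  D(9) = 64.12 × 9^0.523 = 64.12 × 3.156 = 202.3 μm
  Mass loss = 202.3 μm × 7.85 g/cm³ = 1588 g·m⁻²

D(9) = 1.59e+03 g·m⁻²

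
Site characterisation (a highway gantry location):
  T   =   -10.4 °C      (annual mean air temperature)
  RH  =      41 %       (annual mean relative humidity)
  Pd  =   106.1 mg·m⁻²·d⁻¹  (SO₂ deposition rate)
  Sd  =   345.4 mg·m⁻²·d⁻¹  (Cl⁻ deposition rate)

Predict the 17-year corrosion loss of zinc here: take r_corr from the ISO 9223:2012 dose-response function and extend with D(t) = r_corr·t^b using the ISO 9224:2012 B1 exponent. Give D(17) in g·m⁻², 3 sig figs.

zinc: T≤10 °C ⇒ hinge +0.038·(-10.4−10) = -0.7752
  sulphur-dioxide contribution → 0.305 μm/a
  chloride contribution → 0.2808 μm/a
  total first-year rate 0.5858 μm/a
Power-law: D(17) = r_corr · 17^0.813
  D(17) = 0.5858 × 17^0.813 = 0.5858 × 10.01 = 5.863 μm
  Mass loss = 5.863 μm × 7.14 g/cm³ = 41.86 g·m⁻²

D(17) = 41.9 g·m⁻²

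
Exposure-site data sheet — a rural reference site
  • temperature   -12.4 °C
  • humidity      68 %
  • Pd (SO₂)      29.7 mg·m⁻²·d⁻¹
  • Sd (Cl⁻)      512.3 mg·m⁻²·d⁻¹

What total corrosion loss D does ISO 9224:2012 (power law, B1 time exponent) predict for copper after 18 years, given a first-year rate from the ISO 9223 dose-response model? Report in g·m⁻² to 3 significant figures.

D(18) = 24.0 g·m⁻²

copper: T≤10 °C ⇒ hinge +0.126·(-12.4−10) = -2.8224
  SO₂ term: 0.0053·29.7^0.26·exp(0.059·68-2.8224) = 0.04206
  Sd branch = 0.01025·Sd^0.27·e^(0.036·RH+0.049·T) = 0.348 μm/a
  r_corr = 0.04206 + 0.348 = 0.39 μm/a
Long-term exponent b (ISO 9224 Table 2, B1) = 0.667
  D(18) = 0.39 × 18^0.667 = 0.39 × 6.875 = 2.682 μm
  Mass loss = 2.682 μm × 8.96 g/cm³ = 24.03 g·m⁻²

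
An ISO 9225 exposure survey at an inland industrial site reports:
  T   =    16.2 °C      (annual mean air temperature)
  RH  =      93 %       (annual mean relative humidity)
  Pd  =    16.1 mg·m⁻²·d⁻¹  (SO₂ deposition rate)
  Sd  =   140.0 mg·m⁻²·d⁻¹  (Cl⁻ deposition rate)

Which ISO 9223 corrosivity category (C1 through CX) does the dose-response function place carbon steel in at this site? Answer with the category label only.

carbon steel: temperature factor f = -0.054·(6.2) = -0.3348
  Pd branch = 1.77·Pd^0.52·e^(0.02·RH+f) = 34.51 μm/a
  Sd branch = 0.102·Sd^0.62·e^(0.033·RH+0.04·T) = 89.84 μm/a
  sum: 34.51 + 89.84 → r_corr = 124.3 μm/a
Category bounds: 80…200 μm/a bracket r_corr ⇒ C5

C5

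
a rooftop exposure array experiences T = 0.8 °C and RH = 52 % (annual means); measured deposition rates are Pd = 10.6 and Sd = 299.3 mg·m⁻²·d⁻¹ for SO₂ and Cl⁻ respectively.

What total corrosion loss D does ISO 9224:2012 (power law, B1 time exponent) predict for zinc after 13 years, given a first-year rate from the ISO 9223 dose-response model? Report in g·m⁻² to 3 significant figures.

D(13) = 58.2 g·m⁻²

zinc: f(T) = +0.038·(T−10) [T≤10 °C] = -0.3496
  Pd branch = 0.0129·Pd^0.44·e^(0.046·RH+f) = 0.281 μm/a
  Cl⁻ term: 0.0175·299.3^0.57·exp(0.008·52+0.085·0.8) = 0.7322
  r_corr = 0.281 + 0.7322 = 1.013 μm/a
Long-term exponent b (ISO 9224 Table 2, B1) = 0.813
  D(13) = 1.013 × 13^0.813 = 1.013 × 8.047 = 8.153 μm
  Mass loss = 8.153 μm × 7.14 g/cm³ = 58.21 g·m⁻²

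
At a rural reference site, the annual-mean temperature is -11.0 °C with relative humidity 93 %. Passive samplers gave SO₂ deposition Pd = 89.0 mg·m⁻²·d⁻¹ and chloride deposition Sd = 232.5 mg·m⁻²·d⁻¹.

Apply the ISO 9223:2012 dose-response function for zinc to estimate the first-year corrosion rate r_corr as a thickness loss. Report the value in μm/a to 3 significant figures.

r_corr = 3.34 μm/a

zinc: f(T) = +0.038·(T−10) [T≤10 °C] = -0.7980
  sulphur-dioxide contribution → 3.018 μm/a
  chloride contribution → 0.3228 μm/a
  total first-year rate 3.34 μm/a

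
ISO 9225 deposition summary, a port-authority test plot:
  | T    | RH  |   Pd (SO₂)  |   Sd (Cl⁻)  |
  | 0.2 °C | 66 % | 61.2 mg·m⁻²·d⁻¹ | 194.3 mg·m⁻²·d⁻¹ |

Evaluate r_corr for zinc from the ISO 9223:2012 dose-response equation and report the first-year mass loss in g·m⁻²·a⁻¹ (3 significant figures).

zinc: temperature factor f = +0.038·(-9.8) = -0.3724
  sulphur-dioxide contribution → 1.131 μm/a
  chloride contribution → 0.6084 μm/a
  ⇒ r_corr(zinc) = 1.74 μm/a
Convert to mass loss: 1.74 μm/a × 7.14 g/cm³ = 12.42 g·m⁻²·a⁻¹

r_corr = 12.4 g·m⁻²·a⁻¹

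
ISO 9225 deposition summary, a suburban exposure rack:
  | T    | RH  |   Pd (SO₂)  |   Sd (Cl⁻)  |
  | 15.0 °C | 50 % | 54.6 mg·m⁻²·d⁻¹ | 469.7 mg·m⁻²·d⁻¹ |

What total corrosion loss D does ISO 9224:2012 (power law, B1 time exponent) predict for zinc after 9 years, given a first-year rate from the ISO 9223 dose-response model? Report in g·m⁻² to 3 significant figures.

D(9) = 155 g·m⁻²

zinc: T>10 °C ⇒ hinge -0.071·(15.0−10) = -0.3550
  sulphur-dioxide contribution → 0.5244 μm/a
  chloride contribution → 3.115 μm/a
  total first-year rate 3.639 μm/a
ISO 9224: D(t) = r_corr · t^b with b = 0.813 (zinc, B1)
  D(9) = 3.639 × 9^0.813 = 3.639 × 5.968 = 21.72 μm
  Mass loss = 21.72 μm × 7.14 g/cm³ = 155.1 g·m⁻²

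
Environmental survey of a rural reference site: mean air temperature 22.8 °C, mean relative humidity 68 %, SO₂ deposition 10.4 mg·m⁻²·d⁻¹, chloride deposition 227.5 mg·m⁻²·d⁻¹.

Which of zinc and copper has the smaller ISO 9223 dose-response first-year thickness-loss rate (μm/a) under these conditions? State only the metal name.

zinc: T>10 °C ⇒ hinge -0.071·(22.8−10) = -0.9088
  sulphur-dioxide contribution → 0.3326 μm/a
  chloride contribution → 4.618 μm/a
  total first-year rate 4.95 μm/a
copper: temperature factor f = -0.080·(12.8) = -1.0240
  sulphur-dioxide contribution → 0.1934 μm/a
  chloride contribution → 1.568 μm/a
  total first-year rate 1.762 μm/a
Ordering by μm/a: zinc (4.95) > copper (1.76)

copper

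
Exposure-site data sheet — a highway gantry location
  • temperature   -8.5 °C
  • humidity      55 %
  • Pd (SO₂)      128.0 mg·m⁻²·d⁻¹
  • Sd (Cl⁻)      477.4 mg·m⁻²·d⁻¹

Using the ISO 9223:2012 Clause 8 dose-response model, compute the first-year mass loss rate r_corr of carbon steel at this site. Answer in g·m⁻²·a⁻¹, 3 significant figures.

carbon steel: temperature factor f = +0.150·(-18.5) = -2.7750
  Pd branch = 1.77·Pd^0.52·e^(0.02·RH+f) = 4.133 μm/a
  Sd branch = 0.102·Sd^0.62·e^(0.033·RH+0.04·T) = 20.42 μm/a
  r_corr = 4.133 + 20.42 = 24.55 μm/a
Convert to mass loss: 24.55 μm/a × 7.85 g/cm³ = 192.8 g·m⁻²·a⁻¹

r_corr = 193 g·m⁻²·a⁻¹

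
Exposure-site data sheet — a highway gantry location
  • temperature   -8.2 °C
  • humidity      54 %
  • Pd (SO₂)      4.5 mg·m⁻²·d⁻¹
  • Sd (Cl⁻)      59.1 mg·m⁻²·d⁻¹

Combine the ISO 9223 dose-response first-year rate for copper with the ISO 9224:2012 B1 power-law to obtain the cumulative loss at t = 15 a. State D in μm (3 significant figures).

D(15) = 0.994 μm

copper: temperature factor f = +0.126·(-18.2) = -2.2932
  Pd branch = 0.0053·Pd^0.26·e^(0.059·RH+f) = 0.01914 μm/a
  Cl⁻ term: 0.01025·59.1^0.27·exp(0.036·54+0.049·-8.2) = 0.1442
  r_corr = 0.01914 + 0.1442 = 0.1633 μm/a
Long-term exponent b (ISO 9224 Table 2, B1) = 0.667
  D(15) = 0.1633 × 15^0.667 = 0.1633 × 6.088 = 0.994 μm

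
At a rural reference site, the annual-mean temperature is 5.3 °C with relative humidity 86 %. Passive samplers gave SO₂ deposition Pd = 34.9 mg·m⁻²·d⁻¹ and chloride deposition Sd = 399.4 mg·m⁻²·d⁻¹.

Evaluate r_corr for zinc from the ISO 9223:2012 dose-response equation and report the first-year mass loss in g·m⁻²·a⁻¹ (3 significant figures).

r_corr = 31.1 g·m⁻²·a⁻¹

zinc: T≤10 °C ⇒ hinge +0.038·(5.3−10) = -0.1786
  SO₂ term: 0.0129·34.9^0.44·exp(0.046·86-0.1786) = 2.691
  Sd branch = 0.0175·Sd^0.57·e^(0.008·RH+0.085·T) = 1.661 μm/a
  r_corr = 2.691 + 1.661 = 4.352 μm/a
Convert to mass loss: 4.352 μm/a × 7.14 g/cm³ = 31.07 g·m⁻²·a⁻¹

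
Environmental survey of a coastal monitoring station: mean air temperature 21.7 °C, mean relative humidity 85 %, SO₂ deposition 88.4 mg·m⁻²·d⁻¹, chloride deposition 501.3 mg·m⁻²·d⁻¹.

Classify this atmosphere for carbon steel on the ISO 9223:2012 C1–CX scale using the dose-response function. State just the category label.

CX

carbon steel: temperature factor f = -0.054·(11.7) = -0.6318
  sulphur-dioxide contribution → 52.97 μm/a
  chloride contribution → 189.6 μm/a
  ⇒ r_corr(carbon steel) = 242.6 μm/a
Category bounds: 200…700 μm/a bracket r_corr ⇒ CX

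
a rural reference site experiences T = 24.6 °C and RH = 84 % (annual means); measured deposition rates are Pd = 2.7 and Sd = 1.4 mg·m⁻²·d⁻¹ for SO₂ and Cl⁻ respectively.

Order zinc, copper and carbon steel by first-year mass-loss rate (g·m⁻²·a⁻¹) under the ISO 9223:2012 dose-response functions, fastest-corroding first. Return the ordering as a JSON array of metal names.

zinc: temperature factor f = -0.071·(14.6) = -1.0366
  Pd branch = 0.0129·Pd^0.44·e^(0.046·RH+f) = 0.3375 μm/a
  Sd branch = 0.0175·Sd^0.57·e^(0.008·RH+0.085·T) = 0.336 μm/a
  r_corr = 0.3375 + 0.336 = 0.6735 μm/a
  mass loss = 0.6735 μm/a × 7.14 g/cm³ = 4.809 g·m⁻²·a⁻¹
copper: f(T) = -0.080·(T−10) [T>10 °C] = -1.1680
  Pd branch = 0.0053·Pd^0.26·e^(0.059·RH+f) = 0.3031 μm/a
  Sd branch = 0.01025·Sd^0.27·e^(0.036·RH+0.049·T) = 0.7709 μm/a
  r_corr = 0.3031 + 0.7709 = 1.074 μm/a
  mass loss = 1.074 μm/a × 8.96 g/cm³ = 9.623 g·m⁻²·a⁻¹
carbon steel: temperature factor f = -0.054·(14.6) = -0.7884
  Pd branch = 1.77·Pd^0.52·e^(0.02·RH+f) = 7.236 μm/a
  Sd branch = 0.102·Sd^0.62·e^(0.033·RH+0.04·T) = 5.375 μm/a
  sum: 7.236 + 5.375 → r_corr = 12.61 μm/a
  mass loss = 12.61 μm/a × 7.85 g/cm³ = 99 g·m⁻²·a⁻¹
Ordering by g·m⁻²·a⁻¹: carbon steel (99) > copper (9.62) > zinc (4.81)

["carbon steel", "copper", "zinc"]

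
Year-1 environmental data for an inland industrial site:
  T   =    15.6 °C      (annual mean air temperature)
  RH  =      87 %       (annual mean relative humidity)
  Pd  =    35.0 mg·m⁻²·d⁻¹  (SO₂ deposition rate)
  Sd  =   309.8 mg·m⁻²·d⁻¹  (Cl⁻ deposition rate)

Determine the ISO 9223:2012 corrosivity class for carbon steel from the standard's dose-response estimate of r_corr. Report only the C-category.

carbon steel: temperature factor f = -0.054·(5.6) = -0.3024
  Pd branch = 1.77·Pd^0.52·e^(0.02·RH+f) = 47.34 μm/a
  Sd branch = 0.102·Sd^0.62·e^(0.033·RH+0.04·T) = 117.7 μm/a
  sum: 47.34 + 117.7 → r_corr = 165.1 μm/a
ISO 9223 Table 2 (carbon steel): 80 < 165 ≤ 200 μm/a ⇒ C5

C5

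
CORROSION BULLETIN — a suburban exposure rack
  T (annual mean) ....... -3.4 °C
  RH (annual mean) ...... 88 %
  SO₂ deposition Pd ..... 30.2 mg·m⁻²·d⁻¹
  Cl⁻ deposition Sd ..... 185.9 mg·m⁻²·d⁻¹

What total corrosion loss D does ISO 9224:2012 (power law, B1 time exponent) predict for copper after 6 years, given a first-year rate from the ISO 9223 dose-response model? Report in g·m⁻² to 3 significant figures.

D(6) = 37.7 g·m⁻²

copper: T≤10 °C ⇒ hinge +0.126·(-3.4−10) = -1.6884
  SO₂ term: 0.0053·30.2^0.26·exp(0.059·88-1.6884) = 0.4272
  Sd branch = 0.01025·Sd^0.27·e^(0.036·RH+0.049·T) = 0.8451 μm/a
  r_corr = 0.4272 + 0.8451 = 1.272 μm/a
Long-term exponent b (ISO 9224 Table 2, B1) = 0.667
  D(6) = 1.272 × 6^0.667 = 1.272 × 3.304 = 4.204 μm
  Mass loss = 4.204 μm × 8.96 g/cm³ = 37.67 g·m⁻²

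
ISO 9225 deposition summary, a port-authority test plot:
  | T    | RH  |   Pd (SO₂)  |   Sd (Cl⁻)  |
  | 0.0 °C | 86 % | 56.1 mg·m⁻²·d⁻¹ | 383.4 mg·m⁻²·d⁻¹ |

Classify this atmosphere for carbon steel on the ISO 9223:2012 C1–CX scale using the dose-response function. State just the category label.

carbon steel: temperature factor f = +0.150·(-10.0) = -1.5000
  sulphur-dioxide contribution → 17.91 μm/a
  chloride contribution → 69.66 μm/a
  total first-year rate 87.57 μm/a
Category bounds: 80…200 μm/a bracket r_corr ⇒ C5

C5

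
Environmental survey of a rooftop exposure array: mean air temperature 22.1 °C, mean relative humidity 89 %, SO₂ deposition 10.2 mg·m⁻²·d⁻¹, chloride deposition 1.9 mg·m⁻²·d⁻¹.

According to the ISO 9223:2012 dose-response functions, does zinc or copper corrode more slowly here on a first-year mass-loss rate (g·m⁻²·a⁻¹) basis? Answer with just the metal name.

zinc: f(T) = -0.071·(T−10) [T>10 °C] = -0.8591
  Pd branch = 0.0129·Pd^0.44·e^(0.046·RH+f) = 0.9105 μm/a
  Sd branch = 0.0175·Sd^0.57·e^(0.008·RH+0.085·T) = 0.3365 μm/a
  sum: 0.9105 + 0.3365 → r_corr = 1.247 μm/a
  mass loss = 1.247 μm/a × 7.14 g/cm³ = 8.903 g·m⁻²·a⁻¹
copper: temperature factor f = -0.080·(12.1) = -0.9680
  Pd branch = 0.0053·Pd^0.26·e^(0.059·RH+f) = 0.7024 μm/a
  Cl⁻ term: 0.01025·1.9^0.27·exp(0.036·89+0.049·22.1) = 0.8867
  r_corr = 0.7024 + 0.8867 = 1.589 μm/a
  mass loss = 1.589 μm/a × 8.96 g/cm³ = 14.24 g·m⁻²·a⁻¹
Ordering by g·m⁻²·a⁻¹: copper (14.2) > zinc (8.9)

zinc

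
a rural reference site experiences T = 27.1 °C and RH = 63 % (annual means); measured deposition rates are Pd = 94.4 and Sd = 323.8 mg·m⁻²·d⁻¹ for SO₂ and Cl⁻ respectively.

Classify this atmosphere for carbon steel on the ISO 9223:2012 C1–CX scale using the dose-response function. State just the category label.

C5

carbon steel: T>10 °C ⇒ hinge -0.054·(27.1−10) = -0.9234
  SO₂ term: 1.77·94.4^0.52·exp(0.02·63-0.9234) = 26.37
  Sd branch = 0.102·Sd^0.62·e^(0.033·RH+0.04·T) = 86.83 μm/a
  r_corr = 26.37 + 86.83 = 113.2 μm/a
113 μm/a falls in (80, 200] for carbon steel → category C5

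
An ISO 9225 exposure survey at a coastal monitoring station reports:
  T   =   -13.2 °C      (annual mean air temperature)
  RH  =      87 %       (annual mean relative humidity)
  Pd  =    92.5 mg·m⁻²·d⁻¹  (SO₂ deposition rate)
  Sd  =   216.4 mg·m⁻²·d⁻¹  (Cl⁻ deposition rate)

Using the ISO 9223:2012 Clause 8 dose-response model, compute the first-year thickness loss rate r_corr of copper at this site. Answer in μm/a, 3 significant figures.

r_corr = 0.682 μm/a

copper: temperature factor f = +0.126·(-23.2) = -2.9232
  SO₂ term: 0.0053·92.5^0.26·exp(0.059·87-2.9232) = 0.1567
  Sd branch = 0.01025·Sd^0.27·e^(0.036·RH+0.049·T) = 0.5255 μm/a
  r_corr = 0.1567 + 0.5255 = 0.6822 μm/a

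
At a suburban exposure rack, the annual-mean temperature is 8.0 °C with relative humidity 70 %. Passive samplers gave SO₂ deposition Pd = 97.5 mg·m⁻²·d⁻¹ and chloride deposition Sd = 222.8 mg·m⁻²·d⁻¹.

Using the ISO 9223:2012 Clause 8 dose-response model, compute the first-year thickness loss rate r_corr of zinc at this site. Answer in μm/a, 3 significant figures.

r_corr = 3.56 μm/a

zinc: T≤10 °C ⇒ hinge +0.038·(8.0−10) = -0.0760
  sulphur-dioxide contribution → 2.245 μm/a
  chloride contribution → 1.318 μm/a
  ⇒ r_corr(zinc) = 3.563 μm/a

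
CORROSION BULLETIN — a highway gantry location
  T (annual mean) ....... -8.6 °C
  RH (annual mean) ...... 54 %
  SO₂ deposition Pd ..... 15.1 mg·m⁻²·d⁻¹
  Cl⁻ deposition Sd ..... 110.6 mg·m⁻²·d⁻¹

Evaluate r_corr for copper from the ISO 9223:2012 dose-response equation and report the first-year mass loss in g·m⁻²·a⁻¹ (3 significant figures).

r_corr = 1.72 g·m⁻²·a⁻¹

copper: f(T) = +0.126·(T−10) [T≤10 °C] = -2.3436
  Pd branch = 0.0053·Pd^0.26·e^(0.059·RH+f) = 0.02493 μm/a
  Cl⁻ term: 0.01025·110.6^0.27·exp(0.036·54+0.049·-8.6) = 0.1674
  sum: 0.02493 + 0.1674 → r_corr = 0.1923 μm/a
Convert to mass loss: 0.1923 μm/a × 8.96 g/cm³ = 1.723 g·m⁻²·a⁻¹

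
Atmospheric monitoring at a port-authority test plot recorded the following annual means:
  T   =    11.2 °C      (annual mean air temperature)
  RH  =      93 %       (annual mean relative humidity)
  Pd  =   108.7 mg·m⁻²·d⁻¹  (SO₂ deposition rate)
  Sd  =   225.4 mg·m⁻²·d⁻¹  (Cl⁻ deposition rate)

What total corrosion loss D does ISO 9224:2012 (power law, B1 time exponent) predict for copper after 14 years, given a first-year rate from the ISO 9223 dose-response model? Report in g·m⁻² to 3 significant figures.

D(14) = 319 g·m⁻²

copper: f(T) = -0.080·(T−10) [T>10 °C] = -0.0960
  sulphur-dioxide contribution → 3.935 μm/a
  chloride contribution → 2.18 μm/a
  total first-year rate 6.115 μm/a
Long-term exponent b (ISO 9224 Table 2, B1) = 0.667
  D(14) = 6.115 × 14^0.667 = 6.115 × 5.814 = 35.55 μm
  Mass loss = 35.55 μm × 8.96 g/cm³ = 318.5 g·m⁻²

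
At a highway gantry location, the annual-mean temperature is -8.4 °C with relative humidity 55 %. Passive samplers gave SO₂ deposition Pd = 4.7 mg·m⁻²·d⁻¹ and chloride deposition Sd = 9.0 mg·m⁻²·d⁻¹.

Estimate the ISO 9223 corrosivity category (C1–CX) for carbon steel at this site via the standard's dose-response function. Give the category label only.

C2

carbon steel: f(T) = +0.150·(T−10) [T≤10 °C] = -2.7600
  Pd branch = 1.77·Pd^0.52·e^(0.02·RH+f) = 0.7525 μm/a
  Sd branch = 0.102·Sd^0.62·e^(0.033·RH+0.04·T) = 1.748 μm/a
  r_corr = 0.7525 + 1.748 = 2.501 μm/a
Category bounds: 1.3…25 μm/a bracket r_corr ⇒ C2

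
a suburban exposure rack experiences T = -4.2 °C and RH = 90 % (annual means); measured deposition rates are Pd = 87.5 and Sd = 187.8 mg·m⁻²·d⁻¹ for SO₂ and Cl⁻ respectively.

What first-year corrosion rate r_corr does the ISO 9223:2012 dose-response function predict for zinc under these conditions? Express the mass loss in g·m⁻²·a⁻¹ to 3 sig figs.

r_corr = 27.7 g·m⁻²·a⁻¹

zinc: T≤10 °C ⇒ hinge +0.038·(-4.2−10) = -0.5396
  Pd branch = 0.0129·Pd^0.44·e^(0.046·RH+f) = 3.378 μm/a
  Sd branch = 0.0175·Sd^0.57·e^(0.008·RH+0.085·T) = 0.4974 μm/a
  sum: 3.378 + 0.4974 → r_corr = 3.876 μm/a
Convert to mass loss: 3.876 μm/a × 7.14 g/cm³ = 27.67 g·m⁻²·a⁻¹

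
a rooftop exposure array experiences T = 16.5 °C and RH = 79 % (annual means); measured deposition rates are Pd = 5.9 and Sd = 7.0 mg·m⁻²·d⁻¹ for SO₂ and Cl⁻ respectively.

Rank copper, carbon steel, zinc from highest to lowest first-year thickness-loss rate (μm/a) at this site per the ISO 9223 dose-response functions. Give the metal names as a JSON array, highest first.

["carbon steel", "copper", "zinc"]

copper: f(T) = -0.080·(T−10) [T>10 °C] = -0.5200
  sulphur-dioxide contribution → 0.5286 μm/a
  chloride contribution → 0.6686 μm/a
  total first-year rate 1.197 μm/a
carbon steel: T>10 °C ⇒ hinge -0.054·(16.5−10) = -0.3510
  sulphur-dioxide contribution → 15.23 μm/a
  chloride contribution → 8.941 μm/a
  total first-year rate 24.17 μm/a
zinc: f(T) = -0.071·(T−10) [T>10 °C] = -0.4615
  sulphur-dioxide contribution → 0.6723 μm/a
  chloride contribution → 0.4058 μm/a
  ⇒ r_corr(zinc) = 1.078 μm/a
Ordering by μm/a: carbon steel (24.2) > copper (1.2) > zinc (1.08)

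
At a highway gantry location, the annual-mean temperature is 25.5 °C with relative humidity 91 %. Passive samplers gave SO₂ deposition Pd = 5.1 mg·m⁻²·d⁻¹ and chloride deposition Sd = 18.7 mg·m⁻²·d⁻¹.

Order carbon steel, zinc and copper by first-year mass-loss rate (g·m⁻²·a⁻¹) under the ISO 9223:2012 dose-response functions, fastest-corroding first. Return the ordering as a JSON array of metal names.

["carbon steel", "copper", "zinc"]

carbon steel: temperature factor f = -0.054·(15.5) = -0.8370
  Pd branch = 1.77·Pd^0.52·e^(0.02·RH+f) = 11.04 μm/a
  Cl⁻ term: 0.102·18.7^0.62·exp(0.033·91+0.04·25.5) = 35.02
  r_corr = 11.04 + 35.02 = 46.06 μm/a
  mass loss = 46.06 μm/a × 7.85 g/cm³ = 361.5 g·m⁻²·a⁻¹
zinc: T>10 °C ⇒ hinge -0.071·(25.5−10) = -1.1005
  Pd branch = 0.0129·Pd^0.44·e^(0.046·RH+f) = 0.578 μm/a
  Sd branch = 0.0175·Sd^0.57·e^(0.008·RH+0.085·T) = 1.681 μm/a
  r_corr = 0.578 + 1.681 = 2.259 μm/a
  mass loss = 2.259 μm/a × 7.14 g/cm³ = 16.13 g·m⁻²·a⁻¹
copper: T>10 °C ⇒ hinge -0.080·(25.5−10) = -1.2400
  Pd branch = 0.0053·Pd^0.26·e^(0.059·RH+f) = 0.5029 μm/a
  Cl⁻ term: 0.01025·18.7^0.27·exp(0.036·91+0.049·25.5) = 2.087
  sum: 0.5029 + 2.087 → r_corr = 2.59 μm/a
  mass loss = 2.59 μm/a × 8.96 g/cm³ = 23.21 g·m⁻²·a⁻¹
Ordering by g·m⁻²·a⁻¹: carbon steel (362) > copper (23.2) > zinc (16.1)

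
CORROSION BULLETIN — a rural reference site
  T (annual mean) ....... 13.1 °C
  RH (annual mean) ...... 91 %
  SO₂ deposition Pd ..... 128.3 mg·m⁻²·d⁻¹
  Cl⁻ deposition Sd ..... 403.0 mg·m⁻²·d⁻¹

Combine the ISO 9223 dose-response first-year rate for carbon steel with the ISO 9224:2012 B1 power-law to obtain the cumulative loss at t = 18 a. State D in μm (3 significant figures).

carbon steel: T>10 °C ⇒ hinge -0.054·(13.1−10) = -0.1674
  SO₂ term: 1.77·128.3^0.52·exp(0.02·91-0.1674) = 115.3
  Sd branch = 0.102·Sd^0.62·e^(0.033·RH+0.04·T) = 143.1 μm/a
  r_corr = 115.3 + 143.1 = 258.4 μm/a
ISO 9224: D(t) = r_corr · t^b with b = 0.523 (carbon steel, B1)
  D(18) = 258.4 × 18^0.523 = 258.4 × 4.534 = 1172 μm

D(18) = 1.17e+03 μm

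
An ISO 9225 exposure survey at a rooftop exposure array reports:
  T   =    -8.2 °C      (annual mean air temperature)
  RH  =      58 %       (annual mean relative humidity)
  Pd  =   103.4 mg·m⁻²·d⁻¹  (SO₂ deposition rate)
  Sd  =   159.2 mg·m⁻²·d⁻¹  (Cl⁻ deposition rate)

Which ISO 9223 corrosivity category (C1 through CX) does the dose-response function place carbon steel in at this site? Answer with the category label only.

carbon steel: T≤10 °C ⇒ hinge +0.150·(-8.2−10) = -2.7300
  sulphur-dioxide contribution → 4.108 μm/a
  chloride contribution → 11.55 μm/a
  ⇒ r_corr(carbon steel) = 15.66 μm/a
Category bounds: 1.3…25 μm/a bracket r_corr ⇒ C2

C2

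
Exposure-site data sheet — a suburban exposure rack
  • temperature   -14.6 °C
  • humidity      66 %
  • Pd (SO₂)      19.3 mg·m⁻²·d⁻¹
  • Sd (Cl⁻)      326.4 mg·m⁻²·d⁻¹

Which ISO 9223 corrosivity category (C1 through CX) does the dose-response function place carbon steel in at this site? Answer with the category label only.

C2

carbon steel: T≤10 °C ⇒ hinge +0.150·(-14.6−10) = -3.6900
  SO₂ term: 1.77·19.3^0.52·exp(0.02·66-3.6900) = 0.7712
  Cl⁻ term: 0.102·326.4^0.62·exp(0.033·66+0.04·-14.6) = 18.17
  r_corr = 0.7712 + 18.17 = 18.94 μm/a
Category bounds: 1.3…25 μm/a bracket r_corr ⇒ C2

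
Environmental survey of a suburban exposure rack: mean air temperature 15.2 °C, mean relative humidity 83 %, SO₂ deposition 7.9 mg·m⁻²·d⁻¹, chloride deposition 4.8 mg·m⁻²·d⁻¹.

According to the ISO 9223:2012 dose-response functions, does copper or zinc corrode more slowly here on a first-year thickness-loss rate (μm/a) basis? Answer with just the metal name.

zinc

copper: f(T) = -0.080·(T−10) [T>10 °C] = -0.4160
  Pd branch = 0.0053·Pd^0.26·e^(0.059·RH+f) = 0.8012 μm/a
  Sd branch = 0.01025·Sd^0.27·e^(0.036·RH+0.049·T) = 0.6543 μm/a
  sum: 0.8012 + 0.6543 → r_corr = 1.456 μm/a
zinc: f(T) = -0.071·(T−10) [T>10 °C] = -0.3692
  Pd branch = 0.0129·Pd^0.44·e^(0.046·RH+f) = 1.008 μm/a
  Cl⁻ term: 0.0175·4.8^0.57·exp(0.008·83+0.085·15.2) = 0.3026
  r_corr = 1.008 + 0.3026 = 1.31 μm/a
Ordering by μm/a: copper (1.46) > zinc (1.31)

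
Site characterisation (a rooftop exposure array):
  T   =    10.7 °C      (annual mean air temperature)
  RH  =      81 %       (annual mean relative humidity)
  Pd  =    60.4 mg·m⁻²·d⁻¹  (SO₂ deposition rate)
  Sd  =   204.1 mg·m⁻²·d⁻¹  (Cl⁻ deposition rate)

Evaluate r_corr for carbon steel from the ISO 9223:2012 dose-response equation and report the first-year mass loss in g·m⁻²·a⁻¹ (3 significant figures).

carbon steel: T>10 °C ⇒ hinge -0.054·(10.7−10) = -0.0378
  sulphur-dioxide contribution → 72.65 μm/a
  chloride contribution → 61.3 μm/a
  ⇒ r_corr(carbon steel) = 134 μm/a
Convert to mass loss: 134 μm/a × 7.85 g/cm³ = 1052 g·m⁻²·a⁻¹

r_corr = 1.05e+03 g·m⁻²·a⁻¹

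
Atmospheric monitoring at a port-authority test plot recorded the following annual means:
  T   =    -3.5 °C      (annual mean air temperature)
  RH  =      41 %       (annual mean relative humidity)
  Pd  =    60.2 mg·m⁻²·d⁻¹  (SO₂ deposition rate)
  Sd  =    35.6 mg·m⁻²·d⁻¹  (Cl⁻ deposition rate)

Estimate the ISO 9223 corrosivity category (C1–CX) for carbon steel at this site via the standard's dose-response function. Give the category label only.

C2

carbon steel: temperature factor f = +0.150·(-13.5) = -2.0250
  Pd branch = 1.77·Pd^0.52·e^(0.02·RH+f) = 4.467 μm/a
  Cl⁻ term: 0.102·35.6^0.62·exp(0.033·41+0.04·-3.5) = 3.143
  r_corr = 4.467 + 3.143 = 7.61 μm/a
ISO 9223 Table 2 (carbon steel): 1.3 < 7.61 ≤ 25 μm/a ⇒ C2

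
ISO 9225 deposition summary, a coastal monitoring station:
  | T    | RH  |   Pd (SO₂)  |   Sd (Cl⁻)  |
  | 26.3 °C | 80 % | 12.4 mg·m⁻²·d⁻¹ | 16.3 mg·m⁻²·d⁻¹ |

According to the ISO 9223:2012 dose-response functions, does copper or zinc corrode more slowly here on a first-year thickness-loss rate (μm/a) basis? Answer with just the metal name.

copper: temperature factor f = -0.080·(16.3) = -1.3040
  SO₂ term: 0.0053·12.4^0.26·exp(0.059·80-1.3040) = 0.3105
  Cl⁻ term: 0.01025·16.3^0.27·exp(0.036·80+0.049·26.3) = 1.408
  r_corr = 0.3105 + 1.408 = 1.718 μm/a
zinc: temperature factor f = -0.071·(16.3) = -1.1573
  Pd branch = 0.0129·Pd^0.44·e^(0.046·RH+f) = 0.4867 μm/a
  Cl⁻ term: 0.0175·16.3^0.57·exp(0.008·80+0.085·26.3) = 1.523
  sum: 0.4867 + 1.523 → r_corr = 2.01 μm/a
Ordering by μm/a: zinc (2.01) > copper (1.72)

copper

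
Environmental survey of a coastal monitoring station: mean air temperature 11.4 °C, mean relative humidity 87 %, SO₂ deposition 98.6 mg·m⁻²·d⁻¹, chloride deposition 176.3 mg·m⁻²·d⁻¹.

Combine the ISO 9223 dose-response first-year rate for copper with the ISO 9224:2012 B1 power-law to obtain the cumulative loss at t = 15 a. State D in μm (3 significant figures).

copper: T>10 °C ⇒ hinge -0.080·(11.4−10) = -0.1120
  SO₂ term: 0.0053·98.6^0.26·exp(0.059·87-0.1120) = 2.65
  Cl⁻ term: 0.01025·176.3^0.27·exp(0.036·87+0.049·11.4) = 1.66
  sum: 2.65 + 1.66 → r_corr = 4.31 μm/a
Power-law: D(15) = r_corr · 15^0.667
  D(15) = 4.31 × 15^0.667 = 4.31 × 6.088 = 26.24 μm

D(15) = 26.2 μm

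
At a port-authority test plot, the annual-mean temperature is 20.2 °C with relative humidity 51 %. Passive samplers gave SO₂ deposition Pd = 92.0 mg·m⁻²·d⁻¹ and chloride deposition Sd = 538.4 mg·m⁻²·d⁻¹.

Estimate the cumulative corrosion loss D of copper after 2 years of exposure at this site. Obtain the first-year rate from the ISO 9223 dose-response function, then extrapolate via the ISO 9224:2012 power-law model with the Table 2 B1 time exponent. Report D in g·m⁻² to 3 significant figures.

D(2) = 15.6 g·m⁻²

copper: f(T) = -0.080·(T−10) [T>10 °C] = -0.8160
  Pd branch = 0.0053·Pd^0.26·e^(0.059·RH+f) = 0.1539 μm/a
  Cl⁻ term: 0.01025·538.4^0.27·exp(0.036·51+0.049·20.2) = 0.9448
  sum: 0.1539 + 0.9448 → r_corr = 1.099 μm/a
ISO 9224: D(t) = r_corr · t^b with b = 0.667 (copper, B1)
  D(2) = 1.099 × 2^0.667 = 1.099 × 1.588 = 1.745 μm
  Mass loss = 1.745 μm × 8.96 g/cm³ = 15.63 g·m⁻²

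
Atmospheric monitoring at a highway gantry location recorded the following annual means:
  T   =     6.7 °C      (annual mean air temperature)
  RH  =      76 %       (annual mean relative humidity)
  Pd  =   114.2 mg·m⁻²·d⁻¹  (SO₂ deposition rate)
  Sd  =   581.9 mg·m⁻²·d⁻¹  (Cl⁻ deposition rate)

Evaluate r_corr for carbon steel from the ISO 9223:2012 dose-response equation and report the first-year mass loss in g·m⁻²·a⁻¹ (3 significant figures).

carbon steel: temperature factor f = +0.150·(-3.3) = -0.4950
  sulphur-dioxide contribution → 57.96 μm/a
  chloride contribution → 84.8 μm/a
  ⇒ r_corr(carbon steel) = 142.8 μm/a
Convert to mass loss: 142.8 μm/a × 7.85 g/cm³ = 1121 g·m⁻²·a⁻¹

r_corr = 1.12e+03 g·m⁻²·a⁻¹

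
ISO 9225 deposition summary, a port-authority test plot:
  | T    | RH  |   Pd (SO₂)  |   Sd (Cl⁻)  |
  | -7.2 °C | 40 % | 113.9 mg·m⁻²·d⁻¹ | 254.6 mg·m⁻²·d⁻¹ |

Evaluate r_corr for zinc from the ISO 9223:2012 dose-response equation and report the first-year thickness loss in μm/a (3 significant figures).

zinc: f(T) = +0.038·(T−10) [T≤10 °C] = -0.6536
  Pd branch = 0.0129·Pd^0.44·e^(0.046·RH+f) = 0.3394 μm/a
  Cl⁻ term: 0.0175·254.6^0.57·exp(0.008·40+0.085·-7.2) = 0.3073
  r_corr = 0.3394 + 0.3073 = 0.6467 μm/a

r_corr = 0.647 μm/a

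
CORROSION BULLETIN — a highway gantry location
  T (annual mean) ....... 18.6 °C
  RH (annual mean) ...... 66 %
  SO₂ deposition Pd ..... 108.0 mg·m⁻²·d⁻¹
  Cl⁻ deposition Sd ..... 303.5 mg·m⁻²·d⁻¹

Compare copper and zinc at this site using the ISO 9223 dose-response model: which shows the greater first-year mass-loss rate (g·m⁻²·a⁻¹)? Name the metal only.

copper: f(T) = -0.080·(T−10) [T>10 °C] = -0.6880
  sulphur-dioxide contribution → 0.4419 μm/a
  chloride contribution → 1.284 μm/a
  ⇒ r_corr(copper) = 1.726 μm/a
  mass loss = 1.726 μm/a × 8.96 g/cm³ = 15.47 g·m⁻²·a⁻¹
zinc: T>10 °C ⇒ hinge -0.071·(18.6−10) = -0.6106
  sulphur-dioxide contribution → 1.145 μm/a
  chloride contribution → 3.748 μm/a
  ⇒ r_corr(zinc) = 4.893 μm/a
  mass loss = 4.893 μm/a × 7.14 g/cm³ = 34.93 g·m⁻²·a⁻¹
Ordering by g·m⁻²·a⁻¹: zinc (34.9) > copper (15.5)

zinc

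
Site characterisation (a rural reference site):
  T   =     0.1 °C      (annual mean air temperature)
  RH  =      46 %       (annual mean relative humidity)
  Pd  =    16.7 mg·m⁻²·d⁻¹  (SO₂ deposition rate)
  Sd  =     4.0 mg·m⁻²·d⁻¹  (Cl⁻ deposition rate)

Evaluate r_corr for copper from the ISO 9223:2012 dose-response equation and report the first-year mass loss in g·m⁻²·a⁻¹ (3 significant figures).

copper: f(T) = +0.126·(T−10) [T≤10 °C] = -1.2474
  Pd branch = 0.0053·Pd^0.26·e^(0.059·RH+f) = 0.04777 μm/a
  Cl⁻ term: 0.01025·4.0^0.27·exp(0.036·46+0.049·0.1) = 0.07845
  sum: 0.04777 + 0.07845 → r_corr = 0.1262 μm/a
Convert to mass loss: 0.1262 μm/a × 8.96 g/cm³ = 1.131 g·m⁻²·a⁻¹

r_corr = 1.13 g·m⁻²·a⁻¹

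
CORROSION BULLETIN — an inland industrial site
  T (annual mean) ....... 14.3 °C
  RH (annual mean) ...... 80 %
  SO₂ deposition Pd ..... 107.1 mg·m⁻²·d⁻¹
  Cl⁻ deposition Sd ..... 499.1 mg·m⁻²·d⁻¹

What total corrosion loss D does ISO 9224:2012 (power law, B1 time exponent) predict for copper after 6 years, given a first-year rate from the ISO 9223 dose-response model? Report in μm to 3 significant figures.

D(6) = 11.2 μm

copper: temperature factor f = -0.080·(4.3) = -0.3440
  SO₂ term: 0.0053·107.1^0.26·exp(0.059·80-0.3440) = 1.421
  Cl⁻ term: 0.01025·499.1^0.27·exp(0.036·80+0.049·14.3) = 1.969
  r_corr = 1.421 + 1.969 = 3.39 μm/a
ISO 9224: D(t) = r_corr · t^b with b = 0.667 (copper, B1)
  D(6) = 3.39 × 6^0.667 = 3.39 × 3.304 = 11.2 μm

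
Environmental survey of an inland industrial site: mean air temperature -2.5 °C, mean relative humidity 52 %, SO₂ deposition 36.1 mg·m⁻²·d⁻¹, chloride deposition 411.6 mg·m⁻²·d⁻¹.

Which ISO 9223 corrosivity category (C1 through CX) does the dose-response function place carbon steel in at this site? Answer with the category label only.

carbon steel: T≤10 °C ⇒ hinge +0.150·(-2.5−10) = -1.8750
  SO₂ term: 1.77·36.1^0.52·exp(0.02·52-1.8750) = 4.957
  Sd branch = 0.102·Sd^0.62·e^(0.033·RH+0.04·T) = 21.45 μm/a
  r_corr = 4.957 + 21.45 = 26.41 μm/a
ISO 9223 Table 2 (carbon steel): 25 < 26.4 ≤ 50 μm/a ⇒ C3

C3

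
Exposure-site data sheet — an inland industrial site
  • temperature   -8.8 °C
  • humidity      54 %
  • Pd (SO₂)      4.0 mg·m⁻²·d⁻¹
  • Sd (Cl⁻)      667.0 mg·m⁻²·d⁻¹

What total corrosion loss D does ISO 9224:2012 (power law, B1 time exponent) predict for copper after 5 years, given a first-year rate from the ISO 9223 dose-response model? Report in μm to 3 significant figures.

copper: T≤10 °C ⇒ hinge +0.126·(-8.8−10) = -2.3688
  Pd branch = 0.0053·Pd^0.26·e^(0.059·RH+f) = 0.01721 μm/a
  Sd branch = 0.01025·Sd^0.27·e^(0.036·RH+0.049·T) = 0.2693 μm/a
  sum: 0.01721 + 0.2693 → r_corr = 0.2865 μm/a
ISO 9224: D(t) = r_corr · t^b with b = 0.667 (copper, B1)
  D(5) = 0.2865 × 5^0.667 = 0.2865 × 2.926 = 0.8382 μm

D(5) = 0.838 μm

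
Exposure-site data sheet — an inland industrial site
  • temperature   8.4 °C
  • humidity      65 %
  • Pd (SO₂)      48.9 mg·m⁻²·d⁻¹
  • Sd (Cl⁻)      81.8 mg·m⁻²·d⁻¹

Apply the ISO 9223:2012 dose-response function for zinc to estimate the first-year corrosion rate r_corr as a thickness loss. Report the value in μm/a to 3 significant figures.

zinc: f(T) = +0.038·(T−10) [T≤10 °C] = -0.0608
  Pd branch = 0.0129·Pd^0.44·e^(0.046·RH+f) = 1.337 μm/a
  Cl⁻ term: 0.0175·81.8^0.57·exp(0.008·65+0.085·8.4) = 0.74
  r_corr = 1.337 + 0.74 = 2.077 μm/a

r_corr = 2.08 μm/a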